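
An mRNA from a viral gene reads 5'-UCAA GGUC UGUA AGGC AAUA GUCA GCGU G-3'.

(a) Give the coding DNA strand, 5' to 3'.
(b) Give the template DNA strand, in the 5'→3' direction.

(a) The coding strand matches the mRNA with U→T.
(b) The template strand is the reverse complement of the coding strand.

(a) 5'-TCAAGGTCTGTAAGGCAATAGTCAGCGTG-3'
(b) 5'-CACGCTGACTATTGCCTTACAGACCTTGA-3'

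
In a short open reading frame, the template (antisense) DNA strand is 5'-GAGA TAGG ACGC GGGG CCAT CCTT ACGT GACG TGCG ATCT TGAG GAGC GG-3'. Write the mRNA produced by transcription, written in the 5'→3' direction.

5'-CCGCUCCUCAAGAUCGCACGUCACGUAAGGAUGGCCCCGCGUCCUAUCUC-3'

RNA polymerase reads the template 3'→5' and synthesizes mRNA 5'→3' by base-pairing (A→U, T→A, G↔C). The complement of the template is CTCTATCCTGCGCCCCGGTAGGAATGCACTGCACGCTAGAACTCCTCGCC; antiparallel, so 5'→3' the coding strand is CCGCTCCTCAAGATCGCACGTCACGTAAGGATGGCCCCGCGTCCTATCTC. Replace T with U for the mRNA.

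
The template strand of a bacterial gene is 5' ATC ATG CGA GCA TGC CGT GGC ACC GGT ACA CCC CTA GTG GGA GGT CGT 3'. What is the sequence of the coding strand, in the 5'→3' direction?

5'-ACGACCTCCCACTAGGGGTGTACCGGTGCCACGGCATGCTCGCATGAT-3'

The coding strand is complementary and antiparallel to the template: take the complement (A↔T, G↔C) and reverse.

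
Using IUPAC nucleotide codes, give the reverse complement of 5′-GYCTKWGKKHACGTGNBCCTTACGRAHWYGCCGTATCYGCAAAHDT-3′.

Standard pairs A↔T, G↔C; ambiguity codes pair R↔Y, K↔M, W↔W, B↔V, D↔H, N↔N. Complement (CRGAMWCMMDTGCACNVGGAATGCYTDWRCGGCATAGRCGTTTDHA), then reverse for 5'→3'.

5′-AHDTTTGCRGATACGGCRWDTYCGTAAGGVNCACGTDMMCWMAGRC-3′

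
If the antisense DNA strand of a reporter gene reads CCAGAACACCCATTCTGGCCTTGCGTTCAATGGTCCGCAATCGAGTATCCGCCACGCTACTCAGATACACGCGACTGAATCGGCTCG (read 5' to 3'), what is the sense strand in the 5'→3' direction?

The coding strand is complementary and antiparallel to the template: take the complement (A↔T, G↔C) and reverse.

5'-CGAGCCGATTCAGTCGCGTGTATCTGAGTAGCGTGGCGGATACTCGATTGCGGACCATTGAACGCAAGGCCAGAATGGGTGTTCTGG-3'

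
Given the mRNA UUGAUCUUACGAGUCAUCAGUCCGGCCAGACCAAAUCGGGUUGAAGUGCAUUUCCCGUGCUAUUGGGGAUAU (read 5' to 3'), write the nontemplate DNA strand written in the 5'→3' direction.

The coding DNA strand has the same 5'→3' sequence as the mRNA with U replaced by T.

5'-TTGATCTTACGAGTCATCAGTCCGGCCAGACCAAATCGGGTTGAAGTGCATTTCCCGTGCTATTGGGGATAT-3'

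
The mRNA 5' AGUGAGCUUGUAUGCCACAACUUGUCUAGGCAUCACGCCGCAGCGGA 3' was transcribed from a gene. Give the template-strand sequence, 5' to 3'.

5'-TCCGCTGCGGCGTGATGCCTAGACAAGTTGTGGCATACAAGCTCACT-3'

Replace U with T to get the coding DNA strand: AGTGAGCTTGTATGCCACAACTTGTCTAGGCATCACGCCGCAGCGGA. The template strand is its reverse complement (complement TCACTCGAACATACGGTGTTGAACAGATCCGTAGTGCGGCGTCGCCT, then reverse).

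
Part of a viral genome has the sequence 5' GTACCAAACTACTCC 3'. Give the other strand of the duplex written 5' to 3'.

Pairing A↔T and G↔C gives CATGGTTTGATGAGG, running 3'→5'. Reverse for the 5'→3' convention.

5'-GGAGTAGTTTGGTAC-3'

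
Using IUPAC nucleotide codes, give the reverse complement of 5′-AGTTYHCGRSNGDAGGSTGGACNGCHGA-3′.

Standard pairs A↔T, G↔C; ambiguity codes pair R↔Y, S↔S, D↔H, N↔N. Complement (TCAARDGCYSNCHTCCSACCTGNCGDCT), then reverse for 5'→3'.

5'-TCDGCNGTCCASCCTHCNSYCGDRAACT-3'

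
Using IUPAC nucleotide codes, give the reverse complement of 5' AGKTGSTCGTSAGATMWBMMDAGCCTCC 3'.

5′-GGAGGCTHKKVWKATCTSACGASCAMCT-3′

Standard pairs A↔T, G↔C; ambiguity codes pair M↔K, W↔W, S↔S, B↔V, D↔H. Complement (TCMACSAGCASTCTAKWVKKHTCGGAGG), then reverse for 5'→3'.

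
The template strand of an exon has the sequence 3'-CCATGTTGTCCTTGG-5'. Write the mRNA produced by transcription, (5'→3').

5'-GGUACAACAGGAACC-3'

Reading the template 3'→5' as shown, RNA polymerase pairs each base (A→U, T→A, G↔C) to build mRNA 5'→3' directly.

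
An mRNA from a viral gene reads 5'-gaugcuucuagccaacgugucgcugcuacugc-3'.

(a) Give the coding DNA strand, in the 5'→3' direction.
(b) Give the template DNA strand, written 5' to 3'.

(a) 5'-GATGCTTCTAGCCAACGTGTCGCTGCTACTGC-3'
(b) 5'-GCAGTAGCAGCGACACGTTGGCTAGAAGCATC-3'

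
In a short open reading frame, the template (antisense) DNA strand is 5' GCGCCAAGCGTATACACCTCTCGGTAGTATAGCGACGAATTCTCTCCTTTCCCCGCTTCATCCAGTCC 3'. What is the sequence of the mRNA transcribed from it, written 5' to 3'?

The mRNA has the sequence of the coding strand (reverse complement of the template) with T→U. Reverse complement of GCGCCAAGCGTATACACCTCTCGGTAGTATAGCGACGAATTCTCTCCTTTCCCCGCTTCATCCAGTCC is GGACTGGATGAAGCGGGGAAAGGAGAGAATTCGTCGCTATACTACCGAGAGGTGTATACGCTTGGCGC; then T→U.

5'-GGACUGGAUGAAGCGGGGAAAGGAGAGAAUUCGUCGCUAUACUACCGAGAGGUGUAUACGCUUGGCGC-3'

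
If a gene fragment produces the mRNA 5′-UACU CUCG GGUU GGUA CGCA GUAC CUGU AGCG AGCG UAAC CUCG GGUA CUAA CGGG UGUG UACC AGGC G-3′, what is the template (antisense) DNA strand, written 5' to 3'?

5′-CGCCTGGTACACACCCGTTAGTACCCGAGGTTACGCTCGCTACAGGTACTGCGTACCAACCCGAGAGTA-3′

Replace U with T to get the coding DNA strand: TACTCTCGGGTTGGTACGCAGTACCTGTAGCGAGCGTAACCTCGGGTACTAACGGGTGTGTACCAGGCG. The template strand is its reverse complement (complement ATGAGAGCCCAACCATGCGTCATGGACATCGCTCGCATTGGAGCCCATGATTGCCCACACATGGTCCGC, then reverse).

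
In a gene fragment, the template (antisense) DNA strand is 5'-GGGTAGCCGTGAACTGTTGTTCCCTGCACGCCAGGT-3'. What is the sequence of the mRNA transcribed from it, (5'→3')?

5'-ACCUGGCGUGCAGGGAACAACAGUUCACGGCUACCC-3'

The mRNA has the sequence of the coding strand (reverse complement of the template) with T→U. Reverse complement of GGGTAGCCGTGAACTGTTGTTCCCTGCACGCCAGGT is ACCTGGCGTGCAGGGAACAACAGTTCACGGCTACCC; then T→U.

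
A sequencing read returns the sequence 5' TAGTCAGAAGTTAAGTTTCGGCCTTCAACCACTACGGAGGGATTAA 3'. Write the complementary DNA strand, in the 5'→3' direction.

5′-TTAATCCCTCCGTAGTGGTTGAAGGCCGAAACTTAACTTCTGACTA-3′

The complement of TAGTCAGAAGTTAAGTTTCGGCCTTCAACCACTACGGAGGGATTAA is ATCAGTCTTCAATTCAAAGCCGGAAGTTGGTGATGCCTCCCTAATT (A↔T, G↔C). DNA strands are antiparallel, so the complementary strand runs 3'→5'; reversing gives the 5'→3' form.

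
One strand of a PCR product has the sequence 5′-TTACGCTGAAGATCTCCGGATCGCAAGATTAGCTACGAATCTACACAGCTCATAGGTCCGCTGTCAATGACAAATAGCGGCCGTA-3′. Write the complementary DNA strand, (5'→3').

5′-TACGGCCGCTATTTGTCATTGACAGCGGACCTATGAGCTGTGTAGATTCGTAGCTAATCTTGCGATCCGGAGATCTTCAGCGTAA-3′

The complement of TTACGCTGAAGATCTCCGGATCGCAAGATTAGCTACGAATCTACACAGCTCATAGGTCCGCTGTCAATGACAAATAGCGGCCGTA is AATGCGACTTCTAGAGGCCTAGCGTTCTAATCGATGCTTAGATGTGTCGAGTATCCAGGCGACAGTTACTGTTTATCGCCGGCAT (A↔T, G↔C). DNA strands are antiparallel, so the complementary strand runs 3'→5'; reversing gives the 5'→3' form.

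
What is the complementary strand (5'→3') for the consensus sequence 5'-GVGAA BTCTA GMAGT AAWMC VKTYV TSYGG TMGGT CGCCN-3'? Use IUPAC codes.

5'-NGGCGACCKACCRSABRAMBGKWTTACTKCTAGAVTTCBC-3'

Standard pairs A↔T, G↔C; ambiguity codes pair Y↔R, M↔K, W↔W, S↔S, B↔V, N↔N. Complement (CBCTTVAGATCKTCATTWKGBMARBASRCCAKCCAGCGGN), then reverse for 5'→3'.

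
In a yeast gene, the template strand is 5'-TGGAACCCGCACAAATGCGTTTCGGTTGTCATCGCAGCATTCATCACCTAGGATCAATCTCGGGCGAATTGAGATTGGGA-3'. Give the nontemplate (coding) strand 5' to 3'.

The coding strand is complementary and antiparallel to the template: take the complement (A↔T, G↔C) and reverse.

5'-TCCCAATCTCAATTCGCCCGAGATTGATCCTAGGTGATGAATGCTGCGATGACAACCGAAACGCATTTGTGCGGGTTCCA-3'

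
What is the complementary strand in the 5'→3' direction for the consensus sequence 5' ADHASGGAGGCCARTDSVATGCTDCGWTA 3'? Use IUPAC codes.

Standard pairs A↔T, G↔C; ambiguity codes pair R↔Y, W↔W, S↔S, D↔H, V↔B. Complement (THDTSCCTCCGGTYAHSBTACGAHGCWAT), then reverse for 5'→3'.

5'-TAWCGHAGCATBSHAYTGGCCTCCSTDHT-3'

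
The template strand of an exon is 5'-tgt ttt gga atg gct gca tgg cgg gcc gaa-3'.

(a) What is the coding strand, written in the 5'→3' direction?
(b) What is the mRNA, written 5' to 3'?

(a) The coding strand is the reverse complement of the template: complement ACAAAACCTTACCGACGTACCGCCCGGCTT, then reverse.
(b) mRNA has the coding-strand sequence with T→U.

(a) 5'-TTCGGCCCGCCATGCAGCCATTCCAAAACA-3'
(b) 5'-UUCGGCCCGCCAUGCAGCCAUUCCAAAACA-3'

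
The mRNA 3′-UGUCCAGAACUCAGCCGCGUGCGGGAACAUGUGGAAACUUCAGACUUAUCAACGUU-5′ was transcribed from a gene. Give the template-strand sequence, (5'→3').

5'-ACAGGTCTTGAGTCGGCGCACGCCCTTGTACACCTTTGAAGTCTGAATAGTTGCAA-3'

Written 5'→3' the mRNA is UUGCAACUAUUCAGACUUCAAAGGUGUACAAGGGCGUGCGCCGACUCAAGACCUGU, so the coding DNA strand is TTGCAACTATTCAGACTTCAAAGGTGTACAAGGGCGTGCGCCGACTCAAGACCTGT. The template is its reverse complement.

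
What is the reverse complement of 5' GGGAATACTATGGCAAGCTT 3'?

Complement each base (A↔T, G↔C): CCCTTATGATACCGTTCGAA. Then reverse.

5′-AAGCTTGCCATAGTATTCCC-3′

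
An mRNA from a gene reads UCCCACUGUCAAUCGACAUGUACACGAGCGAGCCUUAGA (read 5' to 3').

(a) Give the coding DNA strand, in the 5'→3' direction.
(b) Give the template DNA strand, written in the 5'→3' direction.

(a) The coding strand matches the mRNA with U→T.
(b) The template strand is the reverse complement of the coding strand.

(a) 5'-TCCCACTGTCAATCGACATGTACACGAGCGAGCCTTAGA-3'
(b) 5'-TCTAAGGCTCGCTCGTGTACATGTCGATTGACAGTGGGA-3'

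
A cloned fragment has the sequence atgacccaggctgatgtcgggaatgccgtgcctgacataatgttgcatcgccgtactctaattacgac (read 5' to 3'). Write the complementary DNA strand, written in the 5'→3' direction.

5′-GTCGTAATTAGAGTACGGCGATGCAACATTATGTCAGGCACGGCATTCCCGACATCAGCCTGGGTCAT-3′

The complement of ATGACCCAGGCTGATGTCGGGAATGCCGTGCCTGACATAATGTTGCATCGCCGTACTCTAATTACGAC is TACTGGGTCCGACTACAGCCCTTACGGCACGGACTGTATTACAACGTAGCGGCATGAGATTAATGCTG (A↔T, G↔C). DNA strands are antiparallel, so the complementary strand runs 3'→5'; reversing gives the 5'→3' form.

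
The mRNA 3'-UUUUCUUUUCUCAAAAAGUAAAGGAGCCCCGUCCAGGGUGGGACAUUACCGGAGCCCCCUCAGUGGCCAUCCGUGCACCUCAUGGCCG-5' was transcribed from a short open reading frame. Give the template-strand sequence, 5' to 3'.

Written 5'→3' the mRNA is GCCGGUACUCCACGUGCCUACCGGUGACUCCCCCGAGGCCAUUACAGGGUGGGACCUGCCCCGAGGAAAUGAAAAACUCUUUUCUUUU, so the coding DNA strand is GCCGGTACTCCACGTGCCTACCGGTGACTCCCCCGAGGCCATTACAGGGTGGGACCTGCCCCGAGGAAATGAAAAACTCTTTTCTTTT. The template is its reverse complement.

5'-AAAAGAAAAGAGTTTTTCATTTCCTCGGGGCAGGTCCCACCCTGTAATGGCCTCGGGGGAGTCACCGGTAGGCACGTGGAGTACCGGC-3'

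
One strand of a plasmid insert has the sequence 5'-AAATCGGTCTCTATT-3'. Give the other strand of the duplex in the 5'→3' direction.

5'-AATAGAGACCGATTT-3'

Pairing A↔T and G↔C gives TTTAGCCAGAGATAA, running 3'→5'. Reverse for the 5'→3' convention.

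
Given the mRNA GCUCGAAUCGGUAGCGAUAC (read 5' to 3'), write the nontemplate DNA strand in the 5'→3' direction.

5′-GCTCGAATCGGTAGCGATAC-3′

The coding DNA strand has the same 5'→3' sequence as the mRNA with U replaced by T.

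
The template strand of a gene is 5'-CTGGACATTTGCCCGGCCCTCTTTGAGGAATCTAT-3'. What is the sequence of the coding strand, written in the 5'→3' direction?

5′-ATAGATTCCTCAAAGAGGGCCGGGCAAATGTCCAG-3′

The coding strand is complementary and antiparallel to the template: take the complement (A↔T, G↔C) and reverse.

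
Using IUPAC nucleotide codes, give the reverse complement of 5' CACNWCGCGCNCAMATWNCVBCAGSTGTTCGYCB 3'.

5'-VGRCGAACASCTGVBGNWATKTGNGCGCGWNGTG-3'

Standard pairs A↔T, G↔C; ambiguity codes pair Y↔R, M↔K, W↔W, S↔S, B↔V, N↔N. Complement (GTGNWGCGCGNGTKTAWNGBVGTCSACAAGCRGV), then reverse for 5'→3'.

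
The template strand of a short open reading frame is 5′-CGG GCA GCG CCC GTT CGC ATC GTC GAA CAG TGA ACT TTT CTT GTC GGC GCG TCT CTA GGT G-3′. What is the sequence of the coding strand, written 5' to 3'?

The coding strand is complementary and antiparallel to the template: take the complement (A↔T, G↔C) and reverse.

5′-CACCTAGAGACGCGCCGACAAGAAAAGTTCACTGTTCGACGATGCGAACGGGCGCTGCCCG-3′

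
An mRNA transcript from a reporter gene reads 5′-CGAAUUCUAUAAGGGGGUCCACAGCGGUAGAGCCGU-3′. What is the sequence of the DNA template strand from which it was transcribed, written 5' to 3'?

Replace U with T to get the coding DNA strand: CGAATTCTATAAGGGGGTCCACAGCGGTAGAGCCGT. The template strand is its reverse complement (complement GCTTAAGATATTCCCCCAGGTGTCGCCATCTCGGCA, then reverse).

5′-ACGGCTCTACCGCTGTGGACCCCCTTATAGAATTCG-3′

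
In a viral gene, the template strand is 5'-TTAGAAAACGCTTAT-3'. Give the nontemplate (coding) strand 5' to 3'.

5'-ATAAGCGTTTTCTAA-3'

The coding strand is complementary and antiparallel to the template: take the complement (A↔T, G↔C) and reverse.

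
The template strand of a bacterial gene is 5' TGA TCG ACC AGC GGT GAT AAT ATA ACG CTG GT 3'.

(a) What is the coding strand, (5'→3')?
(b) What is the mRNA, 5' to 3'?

(a) 5′-ACCAGCGTTATATTATCACCGCTGGTCGATCA-3′
(b) 5'-ACCAGCGUUAUAUUAUCACCGCUGGUCGAUCA-3'

(a) The coding strand is the reverse complement of the template: complement ACTAGCTGGTCGCCACTATTATATTGCGACCA, then reverse.
(b) mRNA has the coding-strand sequence with T→U.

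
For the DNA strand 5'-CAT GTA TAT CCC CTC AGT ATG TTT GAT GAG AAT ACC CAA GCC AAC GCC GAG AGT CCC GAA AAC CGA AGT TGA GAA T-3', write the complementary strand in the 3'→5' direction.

3′-GTACATATAGGGGAGTCATACAAACTACTCTTATGGGTTCGGTTGCGGCTCTCAGGGCTTTTGGCTTCAACTCTTA-5′

Base-pairing A↔T, G↔C gives the complement. The complementary strand is antiparallel, so paired with a 5'→3' strand it runs 3'→5'.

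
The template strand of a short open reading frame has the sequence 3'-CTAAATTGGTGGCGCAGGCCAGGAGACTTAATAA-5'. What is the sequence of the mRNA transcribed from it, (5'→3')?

5'-GAUUUAACCACCGCGUCCGGUCCUCUGAAUUAUU-3'

Reading the template 3'→5' as shown, RNA polymerase pairs each base (A→U, T→A, G↔C) to build mRNA 5'→3' directly.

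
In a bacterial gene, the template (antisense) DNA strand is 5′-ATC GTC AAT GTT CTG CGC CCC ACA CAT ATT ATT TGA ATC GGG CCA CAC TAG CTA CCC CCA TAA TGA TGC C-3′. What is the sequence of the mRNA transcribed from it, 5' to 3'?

The mRNA has the sequence of the coding strand (reverse complement of the template) with T→U. Reverse complement of ATCGTCAATGTTCTGCGCCCCACACATATTATTTGAATCGGGCCACACTAGCTACCCCCATAATGATGCC is GGCATCATTATGGGGGTAGCTAGTGTGGCCCGATTCAAATAATATGTGTGGGGCGCAGAACATTGACGAT; then T→U.

5′-GGCAUCAUUAUGGGGGUAGCUAGUGUGGCCCGAUUCAAAUAAUAUGUGUGGGGCGCAGAACAUUGACGAU-3′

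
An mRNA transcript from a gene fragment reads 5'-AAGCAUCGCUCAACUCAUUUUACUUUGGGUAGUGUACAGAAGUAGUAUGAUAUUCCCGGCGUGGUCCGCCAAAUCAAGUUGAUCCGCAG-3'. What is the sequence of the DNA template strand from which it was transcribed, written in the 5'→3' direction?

5'-CTGCGGATCAACTTGATTTGGCGGACCACGCCGGGAATATCATACTACTTCTGTACACTACCCAAAGTAAAATGAGTTGAGCGATGCTT-3'

Replace U with T to get the coding DNA strand: AAGCATCGCTCAACTCATTTTACTTTGGGTAGTGTACAGAAGTAGTATGATATTCCCGGCGTGGTCCGCCAAATCAAGTTGATCCGCAG. The template strand is its reverse complement (complement TTCGTAGCGAGTTGAGTAAAATGAAACCCATCACATGTCTTCATCATACTATAAGGGCCGCACCAGGCGGTTTAGTTCAACTAGGCGTC, then reverse).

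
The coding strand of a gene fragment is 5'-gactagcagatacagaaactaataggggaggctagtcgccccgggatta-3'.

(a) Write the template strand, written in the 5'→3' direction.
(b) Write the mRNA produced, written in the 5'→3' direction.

(a) The template strand is the reverse complement of the coding strand: complement CTGATCGTCTATGTCTTTGATTATCCCCTCCGATCAGCGGGGCCCTAAT, then reverse.
(b) mRNA matches the coding strand with T→U.

(a) 5′-TAATCCCGGGGCGACTAGCCTCCCCTATTAGTTTCTGTATCTGCTAGTC-3′
(b) 5'-GACUAGCAGAUACAGAAACUAAUAGGGGAGGCUAGUCGCCCCGGGAUUA-3'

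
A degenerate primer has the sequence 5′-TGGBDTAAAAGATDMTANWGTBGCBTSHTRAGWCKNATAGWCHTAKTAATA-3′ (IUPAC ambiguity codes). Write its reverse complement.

Standard pairs A↔T, G↔C; ambiguity codes pair R↔Y, M↔K, W↔W, S↔S, B↔V, D↔H, N↔N. Complement (ACCVHATTTTCTAHKATNWCAVCGVASDAYTCWGMNTATCWGDATMATTAT), then reverse for 5'→3'.

5'-TATTAMTADGWCTATNMGWCTYADSAVGCVACWNTAKHATCTTTTAHVCCA-3'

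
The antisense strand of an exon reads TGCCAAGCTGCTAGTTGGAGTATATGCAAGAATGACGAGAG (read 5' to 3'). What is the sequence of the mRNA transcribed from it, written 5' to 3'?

5′-CUCUCGUCAUUCUUGCAUAUACUCCAACUAGCAGCUUGGCA-3′

The mRNA has the sequence of the coding strand (reverse complement of the template) with T→U. Reverse complement of TGCCAAGCTGCTAGTTGGAGTATATGCAAGAATGACGAGAG is CTCTCGTCATTCTTGCATATACTCCAACTAGCAGCTTGGCA; then T→U.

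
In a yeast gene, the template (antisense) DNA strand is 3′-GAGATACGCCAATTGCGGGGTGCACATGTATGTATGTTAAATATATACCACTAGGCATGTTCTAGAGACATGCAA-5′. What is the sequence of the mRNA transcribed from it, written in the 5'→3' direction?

Reading the template 3'→5' as shown, RNA polymerase pairs each base (A→U, T→A, G↔C) to build mRNA 5'→3' directly.

5′-CUCUAUGCGGUUAACGCCCCACGUGUACAUACAUACAAUUUAUAUAUGGUGAUCCGUACAAGAUCUCUGUACGUU-3′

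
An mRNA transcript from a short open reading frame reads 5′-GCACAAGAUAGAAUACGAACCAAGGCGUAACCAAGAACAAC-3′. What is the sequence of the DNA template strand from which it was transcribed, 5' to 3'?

5'-GTTGTTCTTGGTTACGCCTTGGTTCGTATTCTATCTTGTGC-3'

Replace U with T to get the coding DNA strand: GCACAAGATAGAATACGAACCAAGGCGTAACCAAGAACAAC. The template strand is its reverse complement (complement CGTGTTCTATCTTATGCTTGGTTCCGCATTGGTTCTTGTTG, then reverse).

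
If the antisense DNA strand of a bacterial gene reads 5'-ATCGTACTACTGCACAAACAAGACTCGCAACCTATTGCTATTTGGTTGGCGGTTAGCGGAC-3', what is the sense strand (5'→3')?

The coding strand is complementary and antiparallel to the template: take the complement (A↔T, G↔C) and reverse.

5′-GTCCGCTAACCGCCAACCAAATAGCAATAGGTTGCGAGTCTTGTTTGTGCAGTAGTACGAT-3′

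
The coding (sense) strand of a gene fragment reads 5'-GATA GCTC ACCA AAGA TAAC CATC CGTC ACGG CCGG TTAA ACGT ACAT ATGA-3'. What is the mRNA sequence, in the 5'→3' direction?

mRNA has the coding-strand sequence with U in place of T.

5'-GAUAGCUCACCAAAGAUAACCAUCCGUCACGGCCGGUUAAACGUACAUAUGA-3'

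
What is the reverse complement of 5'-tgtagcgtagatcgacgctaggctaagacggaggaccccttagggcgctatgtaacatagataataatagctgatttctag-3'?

Complement each base (A↔T, G↔C): ACATCGCATCTAGCTGCGATCCGATTCTGCCTCCTGGGGAATCCCGCGATACATTGTATCTATTATTATCGACTAAAGATC. Then reverse.

5'-CTAGAAATCAGCTATTATTATCTATGTTACATAGCGCCCTAAGGGGTCCTCCGTCTTAGCCTAGCGTCGATCTACGCTACA-3'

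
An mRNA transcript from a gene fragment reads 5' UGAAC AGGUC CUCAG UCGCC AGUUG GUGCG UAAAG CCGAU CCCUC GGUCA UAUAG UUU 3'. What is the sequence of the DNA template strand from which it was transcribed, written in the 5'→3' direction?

5′-AAACTATATGACCGAGGGATCGGCTTTACGCACCAACTGGCGACTGAGGACCTGTTCA-3′

Replace U with T to get the coding DNA strand: TGAACAGGTCCTCAGTCGCCAGTTGGTGCGTAAAGCCGATCCCTCGGTCATATAGTTT. The template strand is its reverse complement (complement ACTTGTCCAGGAGTCAGCGGTCAACCACGCATTTCGGCTAGGGAGCCAGTATATCAAA, then reverse).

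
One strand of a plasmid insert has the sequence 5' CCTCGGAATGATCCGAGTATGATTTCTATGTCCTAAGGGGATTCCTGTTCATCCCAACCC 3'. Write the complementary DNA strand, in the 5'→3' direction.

5'-GGGTTGGGATGAACAGGAATCCCCTTAGGACATAGAAATCATACTCGGATCATTCCGAGG-3'

The complement of CCTCGGAATGATCCGAGTATGATTTCTATGTCCTAAGGGGATTCCTGTTCATCCCAACCC is GGAGCCTTACTAGGCTCATACTAAAGATACAGGATTCCCCTAAGGACAAGTAGGGTTGGG (A↔T, G↔C). DNA strands are antiparallel, so the complementary strand runs 3'→5'; reversing gives the 5'→3' form.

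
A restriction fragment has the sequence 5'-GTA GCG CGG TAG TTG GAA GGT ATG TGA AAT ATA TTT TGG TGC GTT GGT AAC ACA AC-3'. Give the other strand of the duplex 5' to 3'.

5'-GTTGTGTTACCAACGCACCAAAATATATTTCACATACCTTCCAACTACCGCGCTAC-3'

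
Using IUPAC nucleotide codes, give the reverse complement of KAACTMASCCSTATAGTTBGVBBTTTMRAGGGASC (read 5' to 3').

5'-GSTCCCTYKAAAVVBCVAACTATASGGSTKAGTTM-3'

Standard pairs A↔T, G↔C; ambiguity codes pair R↔Y, M↔K, S↔S, B↔V. Complement (MTTGAKTSGGSATATCAAVCBVVAAAKYTCCCTSG), then reverse for 5'→3'.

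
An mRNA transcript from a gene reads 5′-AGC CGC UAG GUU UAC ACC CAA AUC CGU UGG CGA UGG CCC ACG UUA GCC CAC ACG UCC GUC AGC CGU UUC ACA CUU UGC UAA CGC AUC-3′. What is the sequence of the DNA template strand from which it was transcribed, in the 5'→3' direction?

5'-GATGCGTTAGCAAAGTGTGAAACGGCTGACGGACGTGTGGGCTAACGTGGGCCATCGCCAACGGATTTGGGTGTAAACCTAGCGGCT-3'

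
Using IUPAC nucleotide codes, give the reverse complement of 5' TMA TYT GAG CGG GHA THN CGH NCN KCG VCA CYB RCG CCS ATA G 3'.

5'-CTATSGGCGYVRGTGBCGMNGNDCGNDATDCCCGCTCARATKA-3'

Standard pairs A↔T, G↔C; ambiguity codes pair R↔Y, M↔K, S↔S, B↔V, H↔D, N↔N. Complement (AKTARACTCGCCCDTADNGCDNGNMGCBGTGRVYGCGGSTATC), then reverse for 5'→3'.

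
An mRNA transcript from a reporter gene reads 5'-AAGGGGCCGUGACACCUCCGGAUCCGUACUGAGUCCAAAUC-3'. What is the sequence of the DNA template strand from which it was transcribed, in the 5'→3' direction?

Replace U with T to get the coding DNA strand: AAGGGGCCGTGACACCTCCGGATCCGTACTGAGTCCAAATC. The template strand is its reverse complement (complement TTCCCCGGCACTGTGGAGGCCTAGGCATGACTCAGGTTTAG, then reverse).

5'-GATTTGGACTCAGTACGGATCCGGAGGTGTCACGGCCCCTT-3'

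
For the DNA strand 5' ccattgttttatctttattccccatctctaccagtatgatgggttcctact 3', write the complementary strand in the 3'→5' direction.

3'-GGTAACAAAATAGAAATAAGGGGTAGAGATGGTCATACTACCCAAGGATGA-5'

Base-pairing A↔T, G↔C gives the complement. The complementary strand is antiparallel, so paired with a 5'→3' strand it runs 3'→5'.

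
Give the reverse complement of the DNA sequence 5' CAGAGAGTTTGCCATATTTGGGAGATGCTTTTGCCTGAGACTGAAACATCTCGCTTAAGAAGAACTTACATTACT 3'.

5'-AGTAATGTAAGTTCTTCTTAAGCGAGATGTTTCAGTCTCAGGCAAAAGCATCTCCCAAATATGGCAAACTCTCTG-3'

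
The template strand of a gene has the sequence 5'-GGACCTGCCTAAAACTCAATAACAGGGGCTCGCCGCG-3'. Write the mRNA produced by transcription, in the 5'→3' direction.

5'-CGCGGCGAGCCCCUGUUAUUGAGUUUUAGGCAGGUCC-3'

RNA polymerase reads the template 3'→5' and synthesizes mRNA 5'→3' by base-pairing (A→U, T→A, G↔C). The complement of the template is CCTGGACGGATTTTGAGTTATTGTCCCCGAGCGGCGC; antiparallel, so 5'→3' the coding strand is CGCGGCGAGCCCCTGTTATTGAGTTTTAGGCAGGTCC. Replace T with U for the mRNA.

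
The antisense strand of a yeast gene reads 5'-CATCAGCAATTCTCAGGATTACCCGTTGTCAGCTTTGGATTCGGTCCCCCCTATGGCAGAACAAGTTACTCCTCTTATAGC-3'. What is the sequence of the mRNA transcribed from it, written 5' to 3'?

RNA polymerase reads the template 3'→5' and synthesizes mRNA 5'→3' by base-pairing (A→U, T→A, G↔C). The complement of the template is GTAGTCGTTAAGAGTCCTAATGGGCAACAGTCGAAACCTAAGCCAGGGGGGATACCGTCTTGTTCAATGAGGAGAATATCG; antiparallel, so 5'→3' the coding strand is GCTATAAGAGGAGTAACTTGTTCTGCCATAGGGGGGACCGAATCCAAAGCTGACAACGGGTAATCCTGAGAATTGCTGATG. Replace T with U for the mRNA.

5′-GCUAUAAGAGGAGUAACUUGUUCUGCCAUAGGGGGGACCGAAUCCAAAGCUGACAACGGGUAAUCCUGAGAAUUGCUGAUG-3′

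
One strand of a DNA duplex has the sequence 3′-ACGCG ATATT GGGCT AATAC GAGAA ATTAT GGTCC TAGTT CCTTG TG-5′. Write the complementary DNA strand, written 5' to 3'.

5′-TGCGCTATAACCCGATTATGCTCTTTAATACCAGGATCAAGGAACAC-3′

The strand is given 3'→5', so its complement runs 5'→3' in the same left-to-right order: pair each base A↔T, G↔C.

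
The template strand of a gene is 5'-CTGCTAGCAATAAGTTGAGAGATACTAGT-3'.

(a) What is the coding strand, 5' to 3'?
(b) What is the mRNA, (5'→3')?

(a) The coding strand is the reverse complement of the template: complement GACGATCGTTATTCAACTCTCTATGATCA, then reverse.
(b) mRNA has the coding-strand sequence with T→U.

(a) 5'-ACTAGTATCTCTCAACTTATTGCTAGCAG-3'
(b) 5′-ACUAGUAUCUCUCAACUUAUUGCUAGCAG-3′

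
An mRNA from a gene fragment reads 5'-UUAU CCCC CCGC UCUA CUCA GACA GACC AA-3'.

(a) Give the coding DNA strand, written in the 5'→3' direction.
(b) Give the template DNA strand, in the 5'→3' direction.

(a) The coding strand matches the mRNA with U→T.
(b) The template strand is the reverse complement of the coding strand.

(a) 5'-TTATCCCCCCGCTCTACTCAGACAGACCAA-3'
(b) 5′-TTGGTCTGTCTGAGTAGAGCGGGGGGATAA-3′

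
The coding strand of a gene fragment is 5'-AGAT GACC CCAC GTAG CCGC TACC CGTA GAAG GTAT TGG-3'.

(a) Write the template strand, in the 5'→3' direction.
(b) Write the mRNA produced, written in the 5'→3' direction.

(a) The template strand is the reverse complement of the coding strand: complement TCTACTGGGGTGCATCGGCGATGGGCATCTTCCATAACC, then reverse.
(b) mRNA matches the coding strand with T→U.

(a) 5'-CCAATACCTTCTACGGGTAGCGGCTACGTGGGGTCATCT-3'
(b) 5'-AGAUGACCCCACGUAGCCGCUACCCGUAGAAGGUAUUGG-3'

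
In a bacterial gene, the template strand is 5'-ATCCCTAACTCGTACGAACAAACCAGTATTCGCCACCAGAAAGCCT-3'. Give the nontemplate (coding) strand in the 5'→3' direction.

5′-AGGCTTTCTGGTGGCGAATACTGGTTTGTTCGTACGAGTTAGGGAT-3′

The coding strand is complementary and antiparallel to the template: take the complement (A↔T, G↔C) and reverse.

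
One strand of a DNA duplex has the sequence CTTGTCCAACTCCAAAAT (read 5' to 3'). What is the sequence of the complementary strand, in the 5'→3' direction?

The complement of CTTGTCCAACTCCAAAAT is GAACAGGTTGAGGTTTTA (A↔T, G↔C). DNA strands are antiparallel, so the complementary strand runs 3'→5'; reversing gives the 5'→3' form.

5′-ATTTTGGAGTTGGACAAG-3′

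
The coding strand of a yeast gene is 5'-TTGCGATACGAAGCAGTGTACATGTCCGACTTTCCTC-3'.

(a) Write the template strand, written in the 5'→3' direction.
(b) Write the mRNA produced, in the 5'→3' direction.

(a) The template strand is the reverse complement of the coding strand: complement AACGCTATGCTTCGTCACATGTACAGGCTGAAAGGAG, then reverse.
(b) mRNA matches the coding strand with T→U.

(a) 5'-GAGGAAAGTCGGACATGTACACTGCTTCGTATCGCAA-3'
(b) 5′-UUGCGAUACGAAGCAGUGUACAUGUCCGACUUUCCUC-3′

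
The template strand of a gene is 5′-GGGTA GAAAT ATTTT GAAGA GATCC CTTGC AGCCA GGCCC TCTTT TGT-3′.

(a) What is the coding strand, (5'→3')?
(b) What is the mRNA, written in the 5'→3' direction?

(a) 5'-ACAAAAGAGGGCCTGGCTGCAAGGGATCTCTTCAAAATATTTCTACCC-3'
(b) 5'-ACAAAAGAGGGCCUGGCUGCAAGGGAUCUCUUCAAAAUAUUUCUACCC-3'

(a) The coding strand is the reverse complement of the template: complement CCCATCTTTATAAAACTTCTCTAGGGAACGTCGGTCCGGGAGAAAACA, then reverse.
(b) mRNA has the coding-strand sequence with T→U.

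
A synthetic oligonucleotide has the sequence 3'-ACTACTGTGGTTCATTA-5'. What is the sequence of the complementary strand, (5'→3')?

The strand is given 3'→5', so its complement runs 5'→3' in the same left-to-right order: pair each base A↔T, G↔C.

5'-TGATGACACCAAGTAAT-3'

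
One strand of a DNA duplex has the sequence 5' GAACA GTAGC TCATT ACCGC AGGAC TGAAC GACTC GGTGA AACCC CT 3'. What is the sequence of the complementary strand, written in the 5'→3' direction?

Pairing A↔T and G↔C gives CTTGTCATCGAGTAATGGCGTCCTGACTTGCTGAGCCACTTTGGGGA, running 3'→5'. Reverse for the 5'→3' convention.

5'-AGGGGTTTCACCGAGTCGTTCAGTCCTGCGGTAATGAGCTACTGTTC-3'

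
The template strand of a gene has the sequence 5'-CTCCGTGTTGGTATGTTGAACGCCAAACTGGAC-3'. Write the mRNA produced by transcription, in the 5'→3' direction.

RNA polymerase reads the template 3'→5' and synthesizes mRNA 5'→3' by base-pairing (A→U, T→A, G↔C). The complement of the template is GAGGCACAACCATACAACTTGCGGTTTGACCTG; antiparallel, so 5'→3' the coding strand is GTCCAGTTTGGCGTTCAACATACCAACACGGAG. Replace T with U for the mRNA.

5'-GUCCAGUUUGGCGUUCAACAUACCAACACGGAG-3'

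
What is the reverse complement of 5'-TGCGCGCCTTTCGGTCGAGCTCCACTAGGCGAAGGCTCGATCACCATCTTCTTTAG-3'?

Reading the sequence 3'→5' and pairing each base (A↔T, G↔C) gives the reverse complement directly.

5'-CTAAAGAAGATGGTGATCGAGCCTTCGCCTAGTGGAGCTCGACCGAAAGGCGCGCA-3'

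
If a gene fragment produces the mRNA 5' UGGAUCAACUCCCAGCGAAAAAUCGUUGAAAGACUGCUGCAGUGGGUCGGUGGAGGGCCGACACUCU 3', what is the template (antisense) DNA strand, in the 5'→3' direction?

5′-AGAGTGTCGGCCCTCCACCGACCCACTGCAGCAGTCTTTCAACGATTTTTCGCTGGGAGTTGATCCA-3′

Replace U with T to get the coding DNA strand: TGGATCAACTCCCAGCGAAAAATCGTTGAAAGACTGCTGCAGTGGGTCGGTGGAGGGCCGACACTCT. The template strand is its reverse complement (complement ACCTAGTTGAGGGTCGCTTTTTAGCAACTTTCTGACGACGTCACCCAGCCACCTCCCGGCTGTGAGA, then reverse).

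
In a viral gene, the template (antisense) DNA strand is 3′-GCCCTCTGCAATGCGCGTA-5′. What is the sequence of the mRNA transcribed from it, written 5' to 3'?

Reading the template 3'→5' as shown, RNA polymerase pairs each base (A→U, T→A, G↔C) to build mRNA 5'→3' directly.

5′-CGGGAGACGUUACGCGCAU-3′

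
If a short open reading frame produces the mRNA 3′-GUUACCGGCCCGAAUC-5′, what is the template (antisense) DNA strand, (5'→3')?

5'-CAATGGCCGGGCTTAG-3'

Written 5'→3' the mRNA is CUAAGCCCGGCCAUUG, so the coding DNA strand is CTAAGCCCGGCCATTG. The template is its reverse complement.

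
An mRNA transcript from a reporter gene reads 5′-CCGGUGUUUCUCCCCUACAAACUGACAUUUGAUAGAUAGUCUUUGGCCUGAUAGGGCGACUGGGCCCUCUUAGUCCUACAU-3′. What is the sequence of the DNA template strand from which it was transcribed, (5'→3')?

Replace U with T to get the coding DNA strand: CCGGTGTTTCTCCCCTACAAACTGACATTTGATAGATAGTCTTTGGCCTGATAGGGCGACTGGGCCCTCTTAGTCCTACAT. The template strand is its reverse complement (complement GGCCACAAAGAGGGGATGTTTGACTGTAAACTATCTATCAGAAACCGGACTATCCCGCTGACCCGGGAGAATCAGGATGTA, then reverse).

5′-ATGTAGGACTAAGAGGGCCCAGTCGCCCTATCAGGCCAAAGACTATCTATCAAATGTCAGTTTGTAGGGGAGAAACACCGG-3′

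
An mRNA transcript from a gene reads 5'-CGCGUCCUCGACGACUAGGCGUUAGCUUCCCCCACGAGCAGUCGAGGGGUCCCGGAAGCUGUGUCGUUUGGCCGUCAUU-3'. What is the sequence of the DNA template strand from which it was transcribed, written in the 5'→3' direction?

5′-AATGACGGCCAAACGACACAGCTTCCGGGACCCCTCGACTGCTCGTGGGGGAAGCTAACGCCTAGTCGTCGAGGACGCG-3′

Replace U with T to get the coding DNA strand: CGCGTCCTCGACGACTAGGCGTTAGCTTCCCCCACGAGCAGTCGAGGGGTCCCGGAAGCTGTGTCGTTTGGCCGTCATT. The template strand is its reverse complement (complement GCGCAGGAGCTGCTGATCCGCAATCGAAGGGGGTGCTCGTCAGCTCCCCAGGGCCTTCGACACAGCAAACCGGCAGTAA, then reverse).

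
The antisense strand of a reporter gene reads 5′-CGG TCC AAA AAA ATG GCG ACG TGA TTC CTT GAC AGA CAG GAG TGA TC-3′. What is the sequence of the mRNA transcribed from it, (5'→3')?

5'-GAUCACUCCUGUCUGUCAAGGAAUCACGUCGCCAUUUUUUUGGACCG-3'

RNA polymerase reads the template 3'→5' and synthesizes mRNA 5'→3' by base-pairing (A→U, T→A, G↔C). The complement of the template is GCCAGGTTTTTTTACCGCTGCACTAAGGAACTGTCTGTCCTCACTAG; antiparallel, so 5'→3' the coding strand is GATCACTCCTGTCTGTCAAGGAATCACGTCGCCATTTTTTTGGACCG. Replace T with U for the mRNA.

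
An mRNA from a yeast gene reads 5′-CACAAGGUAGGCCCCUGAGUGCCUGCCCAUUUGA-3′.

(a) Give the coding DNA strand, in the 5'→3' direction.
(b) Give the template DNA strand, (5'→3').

(a) The coding strand matches the mRNA with U→T.
(b) The template strand is the reverse complement of the coding strand.

(a) 5'-CACAAGGTAGGCCCCTGAGTGCCTGCCCATTTGA-3'
(b) 5'-TCAAATGGGCAGGCACTCAGGGGCCTACCTTGTG-3'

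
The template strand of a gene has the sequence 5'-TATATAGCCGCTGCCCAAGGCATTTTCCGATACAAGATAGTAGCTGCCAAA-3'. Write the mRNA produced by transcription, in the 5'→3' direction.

RNA polymerase reads the template 3'→5' and synthesizes mRNA 5'→3' by base-pairing (A→U, T→A, G↔C). The complement of the template is ATATATCGGCGACGGGTTCCGTAAAAGGCTATGTTCTATCATCGACGGTTT; antiparallel, so 5'→3' the coding strand is TTTGGCAGCTACTATCTTGTATCGGAAAATGCCTTGGGCAGCGGCTATATA. Replace T with U for the mRNA.

5'-UUUGGCAGCUACUAUCUUGUAUCGGAAAAUGCCUUGGGCAGCGGCUAUAUA-3'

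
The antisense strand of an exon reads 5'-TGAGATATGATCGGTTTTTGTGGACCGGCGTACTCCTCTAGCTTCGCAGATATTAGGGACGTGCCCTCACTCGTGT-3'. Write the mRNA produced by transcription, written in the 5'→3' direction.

The mRNA has the sequence of the coding strand (reverse complement of the template) with T→U. Reverse complement of TGAGATATGATCGGTTTTTGTGGACCGGCGTACTCCTCTAGCTTCGCAGATATTAGGGACGTGCCCTCACTCGTGT is ACACGAGTGAGGGCACGTCCCTAATATCTGCGAAGCTAGAGGAGTACGCCGGTCCACAAAAACCGATCATATCTCA; then T→U.

5′-ACACGAGUGAGGGCACGUCCCUAAUAUCUGCGAAGCUAGAGGAGUACGCCGGUCCACAAAAACCGAUCAUAUCUCA-3′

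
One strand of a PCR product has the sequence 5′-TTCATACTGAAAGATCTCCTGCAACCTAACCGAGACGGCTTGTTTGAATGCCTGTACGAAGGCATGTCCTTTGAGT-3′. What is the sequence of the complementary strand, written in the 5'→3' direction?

The complement of TTCATACTGAAAGATCTCCTGCAACCTAACCGAGACGGCTTGTTTGAATGCCTGTACGAAGGCATGTCCTTTGAGT is AAGTATGACTTTCTAGAGGACGTTGGATTGGCTCTGCCGAACAAACTTACGGACATGCTTCCGTACAGGAAACTCA (A↔T, G↔C). DNA strands are antiparallel, so the complementary strand runs 3'→5'; reversing gives the 5'→3' form.

5'-ACTCAAAGGACATGCCTTCGTACAGGCATTCAAACAAGCCGTCTCGGTTAGGTTGCAGGAGATCTTTCAGTATGAA-3'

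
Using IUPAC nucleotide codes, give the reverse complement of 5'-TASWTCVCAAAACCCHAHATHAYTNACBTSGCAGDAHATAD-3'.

Standard pairs A↔T, G↔C; ambiguity codes pair Y↔R, W↔W, S↔S, B↔V, D↔H, N↔N. Complement (ATSWAGBGTTTTGGGDTDTADTRANTGVASCGTCHTDTATH), then reverse for 5'→3'.

5'-HTATDTHCTGCSAVGTNARTDATDTDGGGTTTTGBGAWSTA-3'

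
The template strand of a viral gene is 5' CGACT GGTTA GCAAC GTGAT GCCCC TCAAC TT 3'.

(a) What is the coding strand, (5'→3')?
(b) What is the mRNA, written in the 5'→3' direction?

(a) 5'-AAGTTGAGGGGCATCACGTTGCTAACCAGTCG-3'
(b) 5'-AAGUUGAGGGGCAUCACGUUGCUAACCAGUCG-3'

(a) The coding strand is the reverse complement of the template: complement GCTGACCAATCGTTGCACTACGGGGAGTTGAA, then reverse.
(b) mRNA has the coding-strand sequence with T→U.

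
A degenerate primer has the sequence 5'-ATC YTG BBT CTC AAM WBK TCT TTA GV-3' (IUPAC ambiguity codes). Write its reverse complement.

Standard pairs A↔T, G↔C; ambiguity codes pair Y↔R, M↔K, W↔W, B↔V. Complement (TAGRACVVAGAGTTKWVMAGAAATCB), then reverse for 5'→3'.

5′-BCTAAAGAMVWKTTGAGAVVCARGAT-3′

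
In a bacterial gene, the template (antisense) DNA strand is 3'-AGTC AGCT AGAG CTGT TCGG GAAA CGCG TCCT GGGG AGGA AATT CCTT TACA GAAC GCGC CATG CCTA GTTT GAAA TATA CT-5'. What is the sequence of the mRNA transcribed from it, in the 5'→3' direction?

5'-UCAGUCGAUCUCGACAAGCCCUUUGCGCAGGACCCCUCCUUUAAGGAAAUGUCUUGCGCGGUACGGAUCAAACUUUAUAUGA-3'

Reading the template 3'→5' as shown, RNA polymerase pairs each base (A→U, T→A, G↔C) to build mRNA 5'→3' directly.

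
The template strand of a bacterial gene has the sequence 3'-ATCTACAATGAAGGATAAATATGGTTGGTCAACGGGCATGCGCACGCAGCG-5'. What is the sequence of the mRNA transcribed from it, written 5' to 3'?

5'-UAGAUGUUACUUCCUAUUUAUACCAACCAGUUGCCCGUACGCGUGCGUCGC-3'

Reading the template 3'→5' as shown, RNA polymerase pairs each base (A→U, T→A, G↔C) to build mRNA 5'→3' directly.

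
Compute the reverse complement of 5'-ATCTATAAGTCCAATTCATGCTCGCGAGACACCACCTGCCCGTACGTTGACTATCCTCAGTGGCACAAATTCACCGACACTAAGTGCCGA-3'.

Reading the sequence 3'→5' and pairing each base (A↔T, G↔C) gives the reverse complement directly.

5′-TCGGCACTTAGTGTCGGTGAATTTGTGCCACTGAGGATAGTCAACGTACGGGCAGGTGGTGTCTCGCGAGCATGAATTGGACTTATAGAT-3′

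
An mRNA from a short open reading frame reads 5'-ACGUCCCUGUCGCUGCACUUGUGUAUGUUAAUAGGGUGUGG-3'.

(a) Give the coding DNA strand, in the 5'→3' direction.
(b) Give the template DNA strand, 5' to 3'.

(a) The coding strand matches the mRNA with U→T.
(b) The template strand is the reverse complement of the coding strand.

(a) 5′-ACGTCCCTGTCGCTGCACTTGTGTATGTTAATAGGGTGTGG-3′
(b) 5'-CCACACCCTATTAACATACACAAGTGCAGCGACAGGGACGT-3'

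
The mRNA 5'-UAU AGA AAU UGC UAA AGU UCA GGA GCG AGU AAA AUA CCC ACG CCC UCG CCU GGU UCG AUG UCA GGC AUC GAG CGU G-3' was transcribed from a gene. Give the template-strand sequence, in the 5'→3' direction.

Replace U with T to get the coding DNA strand: TATAGAAATTGCTAAAGTTCAGGAGCGAGTAAAATACCCACGCCCTCGCCTGGTTCGATGTCAGGCATCGAGCGTG. The template strand is its reverse complement (complement ATATCTTTAACGATTTCAAGTCCTCGCTCATTTTATGGGTGCGGGAGCGGACCAAGCTACAGTCCGTAGCTCGCAC, then reverse).

5′-CACGCTCGATGCCTGACATCGAACCAGGCGAGGGCGTGGGTATTTTACTCGCTCCTGAACTTTAGCAATTTCTATA-3′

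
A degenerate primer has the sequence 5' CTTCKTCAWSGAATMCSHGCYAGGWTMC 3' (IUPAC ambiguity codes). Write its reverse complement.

5'-GKAWCCTRGCDSGKATTCSWTGAMGAAG-3'

Standard pairs A↔T, G↔C; ambiguity codes pair Y↔R, M↔K, W↔W, S↔S, H↔D. Complement (GAAGMAGTWSCTTAKGSDCGRTCCWAKG), then reverse for 5'→3'.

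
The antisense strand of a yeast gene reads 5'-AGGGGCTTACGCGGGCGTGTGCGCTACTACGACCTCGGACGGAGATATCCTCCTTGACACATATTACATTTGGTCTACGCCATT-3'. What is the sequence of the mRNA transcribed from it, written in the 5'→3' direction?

5'-AAUGGCGUAGACCAAAUGUAAUAUGUGUCAAGGAGGAUAUCUCCGUCCGAGGUCGUAGUAGCGCACACGCCCGCGUAAGCCCCU-3'

The mRNA has the sequence of the coding strand (reverse complement of the template) with T→U. Reverse complement of AGGGGCTTACGCGGGCGTGTGCGCTACTACGACCTCGGACGGAGATATCCTCCTTGACACATATTACATTTGGTCTACGCCATT is AATGGCGTAGACCAAATGTAATATGTGTCAAGGAGGATATCTCCGTCCGAGGTCGTAGTAGCGCACACGCCCGCGTAAGCCCCT; then T→U.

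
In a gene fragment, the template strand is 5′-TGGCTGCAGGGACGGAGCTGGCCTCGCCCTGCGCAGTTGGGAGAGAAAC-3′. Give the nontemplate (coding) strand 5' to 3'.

5'-GTTTCTCTCCCAACTGCGCAGGGCGAGGCCAGCTCCGTCCCTGCAGCCA-3'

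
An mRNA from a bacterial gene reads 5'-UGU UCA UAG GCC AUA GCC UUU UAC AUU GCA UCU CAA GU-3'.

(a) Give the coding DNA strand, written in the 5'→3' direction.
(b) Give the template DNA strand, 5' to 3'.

(a) The coding strand matches the mRNA with U→T.
(b) The template strand is the reverse complement of the coding strand.

(a) 5′-TGTTCATAGGCCATAGCCTTTTACATTGCATCTCAAGT-3′
(b) 5'-ACTTGAGATGCAATGTAAAAGGCTATGGCCTATGAACA-3'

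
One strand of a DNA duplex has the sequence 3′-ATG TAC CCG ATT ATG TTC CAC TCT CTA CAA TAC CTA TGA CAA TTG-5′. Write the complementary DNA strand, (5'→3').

5'-TACATGGGCTAATACAAGGTGAGAGATGTTATGGATACTGTTAAC-3'

The strand is given 3'→5', so its complement runs 5'→3' in the same left-to-right order: pair each base A↔T, G↔C.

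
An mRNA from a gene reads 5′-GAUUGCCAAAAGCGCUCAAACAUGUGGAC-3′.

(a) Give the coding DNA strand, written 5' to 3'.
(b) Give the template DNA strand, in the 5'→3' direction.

(a) 5'-GATTGCCAAAAGCGCTCAAACATGTGGAC-3'
(b) 5'-GTCCACATGTTTGAGCGCTTTTGGCAATC-3'

(a) The coding strand matches the mRNA with U→T.
(b) The template strand is the reverse complement of the coding strand.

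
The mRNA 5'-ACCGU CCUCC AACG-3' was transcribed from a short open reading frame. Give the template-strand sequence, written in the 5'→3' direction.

Replace U with T to get the coding DNA strand: ACCGTCCTCCAACG. The template strand is its reverse complement (complement TGGCAGGAGGTTGC, then reverse).

5'-CGTTGGAGGACGGT-3'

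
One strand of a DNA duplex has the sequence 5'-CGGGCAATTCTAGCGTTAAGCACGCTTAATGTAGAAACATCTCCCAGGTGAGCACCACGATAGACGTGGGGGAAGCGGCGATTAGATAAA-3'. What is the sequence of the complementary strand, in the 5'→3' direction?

5'-TTTATCTAATCGCCGCTTCCCCCACGTCTATCGTGGTGCTCACCTGGGAGATGTTTCTACATTAAGCGTGCTTAACGCTAGAATTGCCCG-3'

The complement of CGGGCAATTCTAGCGTTAAGCACGCTTAATGTAGAAACATCTCCCAGGTGAGCACCACGATAGACGTGGGGGAAGCGGCGATTAGATAAA is GCCCGTTAAGATCGCAATTCGTGCGAATTACATCTTTGTAGAGGGTCCACTCGTGGTGCTATCTGCACCCCCTTCGCCGCTAATCTATTT (A↔T, G↔C). DNA strands are antiparallel, so the complementary strand runs 3'→5'; reversing gives the 5'→3' form.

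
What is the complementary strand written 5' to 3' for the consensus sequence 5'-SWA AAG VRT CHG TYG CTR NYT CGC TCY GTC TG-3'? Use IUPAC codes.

5'-CAGACRGAGCGARNYAGCRACDGAYBCTTTWS-3'

Standard pairs A↔T, G↔C; ambiguity codes pair R↔Y, W↔W, S↔S, H↔D, V↔B, N↔N. Complement (SWTTTCBYAGDCARCGAYNRAGCGAGRCAGAC), then reverse for 5'→3'.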